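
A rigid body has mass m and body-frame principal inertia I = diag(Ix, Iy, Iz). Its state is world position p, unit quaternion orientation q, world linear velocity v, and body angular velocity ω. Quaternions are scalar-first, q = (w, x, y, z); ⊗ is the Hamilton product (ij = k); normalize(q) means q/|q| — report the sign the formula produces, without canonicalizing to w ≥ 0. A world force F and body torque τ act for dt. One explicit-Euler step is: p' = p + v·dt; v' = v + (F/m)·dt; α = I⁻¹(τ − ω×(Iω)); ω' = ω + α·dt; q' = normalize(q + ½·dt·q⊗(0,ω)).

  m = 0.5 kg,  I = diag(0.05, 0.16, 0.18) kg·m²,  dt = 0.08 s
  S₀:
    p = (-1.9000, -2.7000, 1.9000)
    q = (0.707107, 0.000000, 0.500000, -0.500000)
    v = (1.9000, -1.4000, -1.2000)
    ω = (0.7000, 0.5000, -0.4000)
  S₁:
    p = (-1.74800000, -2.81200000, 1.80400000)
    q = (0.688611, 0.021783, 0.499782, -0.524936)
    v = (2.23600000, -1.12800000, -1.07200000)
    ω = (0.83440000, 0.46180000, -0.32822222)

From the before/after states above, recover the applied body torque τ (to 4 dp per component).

τ = (0.0800, -0.0400, 0.2000)

Δω = ω₁−ω₀ = (0.13440000, -0.03820000, 0.07177778)
precession coupling = (-0.0040, 0.0364, 0.0385)
I·α + gyro = (0.0800, -0.0400, 0.2000)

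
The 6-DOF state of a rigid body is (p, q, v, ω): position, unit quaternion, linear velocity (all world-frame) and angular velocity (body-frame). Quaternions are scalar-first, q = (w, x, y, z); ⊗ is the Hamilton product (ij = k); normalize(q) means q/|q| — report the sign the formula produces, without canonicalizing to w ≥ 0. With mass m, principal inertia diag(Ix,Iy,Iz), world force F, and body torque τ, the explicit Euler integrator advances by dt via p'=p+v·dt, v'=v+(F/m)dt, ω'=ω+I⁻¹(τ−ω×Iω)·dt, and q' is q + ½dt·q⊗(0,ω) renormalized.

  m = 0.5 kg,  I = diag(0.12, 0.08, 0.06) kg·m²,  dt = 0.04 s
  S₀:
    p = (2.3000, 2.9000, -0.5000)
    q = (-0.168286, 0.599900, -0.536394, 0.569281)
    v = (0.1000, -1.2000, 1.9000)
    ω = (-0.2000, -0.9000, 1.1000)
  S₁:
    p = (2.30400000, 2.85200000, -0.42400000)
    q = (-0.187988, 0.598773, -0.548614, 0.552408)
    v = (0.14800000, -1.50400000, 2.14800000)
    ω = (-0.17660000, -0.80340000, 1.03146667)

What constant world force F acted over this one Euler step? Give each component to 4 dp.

velocity change Δv = (0.04800000, -0.30400000, 0.24800000)
applied force F = (0.6000, -3.8000, 3.1000)

F = (0.6000, -3.8000, 3.1000)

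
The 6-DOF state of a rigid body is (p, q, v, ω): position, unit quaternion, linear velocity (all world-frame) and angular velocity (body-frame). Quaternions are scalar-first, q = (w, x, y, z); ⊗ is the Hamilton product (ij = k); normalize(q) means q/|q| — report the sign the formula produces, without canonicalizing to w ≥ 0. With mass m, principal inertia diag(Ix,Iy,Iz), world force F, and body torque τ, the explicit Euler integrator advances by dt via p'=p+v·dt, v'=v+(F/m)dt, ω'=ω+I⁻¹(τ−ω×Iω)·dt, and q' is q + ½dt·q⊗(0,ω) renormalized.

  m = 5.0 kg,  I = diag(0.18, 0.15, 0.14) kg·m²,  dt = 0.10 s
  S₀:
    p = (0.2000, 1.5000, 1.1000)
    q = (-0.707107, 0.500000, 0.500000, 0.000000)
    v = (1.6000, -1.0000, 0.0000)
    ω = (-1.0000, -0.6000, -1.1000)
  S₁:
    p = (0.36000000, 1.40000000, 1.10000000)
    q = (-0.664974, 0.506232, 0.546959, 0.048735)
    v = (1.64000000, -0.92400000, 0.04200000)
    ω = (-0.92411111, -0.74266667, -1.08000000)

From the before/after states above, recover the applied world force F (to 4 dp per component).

v₁ − v₀ = (0.04000000, 0.07600000, 0.04200000)
m·(v₁−v₀)/dt = (2.0000, 3.8000, 2.1000)

F = (2.0000, 3.8000, 2.1000)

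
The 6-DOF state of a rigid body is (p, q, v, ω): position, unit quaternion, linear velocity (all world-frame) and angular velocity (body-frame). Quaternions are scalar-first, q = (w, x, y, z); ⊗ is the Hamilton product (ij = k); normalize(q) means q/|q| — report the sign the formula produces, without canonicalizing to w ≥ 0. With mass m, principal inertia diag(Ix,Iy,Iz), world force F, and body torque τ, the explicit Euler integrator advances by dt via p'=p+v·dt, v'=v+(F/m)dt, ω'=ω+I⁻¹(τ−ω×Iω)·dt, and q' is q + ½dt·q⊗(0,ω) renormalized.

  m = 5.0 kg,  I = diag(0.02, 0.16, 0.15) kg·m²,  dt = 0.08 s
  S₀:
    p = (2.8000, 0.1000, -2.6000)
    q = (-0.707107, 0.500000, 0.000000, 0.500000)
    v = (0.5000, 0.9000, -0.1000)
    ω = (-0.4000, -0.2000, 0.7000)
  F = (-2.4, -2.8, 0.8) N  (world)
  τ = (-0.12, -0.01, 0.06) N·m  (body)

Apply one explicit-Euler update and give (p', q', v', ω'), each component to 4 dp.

gyro term ω×Iω = (0.0014, 0.0364, 0.0112)
angular accel α = (-6.0700, -0.2900, 0.3253)
new body rate ω' = (-0.8856, -0.2232, 0.7260)
Hamilton product q⊗(0,ω) = (-0.1500000, 0.3828428, -0.4085786, -0.5949749)
updated quaternion q' = (-0.7127, 0.5150, -0.0163, 0.4759)
a = F/m = (-0.4800, -0.5600, 0.1600)
new position p' = (2.8400, 0.1720, -2.6080)
v + (F/m)dt = (0.4616, 0.8552, -0.0872)

p' = (2.8400, 0.1720, -2.6080)
q' = (-0.7127, 0.5150, -0.0163, 0.4759)
v' = (0.4616, 0.8552, -0.0872)
ω' = (-0.8856, -0.2232, 0.7260)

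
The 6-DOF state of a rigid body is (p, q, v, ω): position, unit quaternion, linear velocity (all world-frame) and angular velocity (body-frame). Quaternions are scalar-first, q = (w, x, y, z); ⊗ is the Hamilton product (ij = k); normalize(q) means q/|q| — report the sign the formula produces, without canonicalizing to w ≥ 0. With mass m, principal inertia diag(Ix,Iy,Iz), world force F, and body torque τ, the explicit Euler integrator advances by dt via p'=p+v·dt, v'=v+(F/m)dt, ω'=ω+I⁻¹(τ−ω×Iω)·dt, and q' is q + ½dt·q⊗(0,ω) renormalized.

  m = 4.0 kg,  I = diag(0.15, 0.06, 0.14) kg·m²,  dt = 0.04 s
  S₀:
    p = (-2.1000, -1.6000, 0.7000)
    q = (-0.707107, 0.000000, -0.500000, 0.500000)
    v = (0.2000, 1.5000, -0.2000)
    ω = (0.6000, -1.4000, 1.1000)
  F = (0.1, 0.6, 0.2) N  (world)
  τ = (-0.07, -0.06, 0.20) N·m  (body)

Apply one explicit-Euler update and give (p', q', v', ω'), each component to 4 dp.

a = (0.0250, 0.1500, 0.0500)
new position p' = (-2.0920, -1.5400, 0.6920)
v + (F/m)dt = (0.2010, 1.5060, -0.1980)
angular accel α = (0.3547, -1.1100, 0.8886)
ω' = ω + α·dt = (0.6142, -1.4444, 1.1355)
q⊗(0,ω) = (-1.2500000, -0.2742642, 1.2899498, -0.4778177)
q + ½dt·q⊗(0,ω), renormalized = (-0.7316, -0.0055, -0.4739, 0.4901)

p' = (-2.0920, -1.5400, 0.6920)
q' = (-0.7316, -0.0055, -0.4739, 0.4901)
v' = (0.2010, 1.5060, -0.1980)
ω' = (0.6142, -1.4444, 1.1355)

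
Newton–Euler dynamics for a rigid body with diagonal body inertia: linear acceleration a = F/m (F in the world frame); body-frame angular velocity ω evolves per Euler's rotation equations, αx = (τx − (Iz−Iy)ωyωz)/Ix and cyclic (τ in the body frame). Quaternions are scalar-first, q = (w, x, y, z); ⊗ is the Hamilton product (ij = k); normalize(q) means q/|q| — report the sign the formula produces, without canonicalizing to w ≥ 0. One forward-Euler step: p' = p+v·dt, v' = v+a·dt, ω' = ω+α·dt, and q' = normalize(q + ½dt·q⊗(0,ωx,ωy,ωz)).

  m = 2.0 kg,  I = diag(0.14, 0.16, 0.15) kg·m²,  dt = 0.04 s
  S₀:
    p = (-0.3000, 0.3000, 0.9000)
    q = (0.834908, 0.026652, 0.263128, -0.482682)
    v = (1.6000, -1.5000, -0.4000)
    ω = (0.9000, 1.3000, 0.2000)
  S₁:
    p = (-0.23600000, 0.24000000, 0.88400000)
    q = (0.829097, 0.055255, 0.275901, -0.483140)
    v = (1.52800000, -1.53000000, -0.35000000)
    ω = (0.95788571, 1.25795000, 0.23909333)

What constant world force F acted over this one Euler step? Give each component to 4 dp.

F = (-3.6000, -1.5000, 2.5000)

velocity change Δv = (-0.07200000, -0.03000000, 0.05000000)
applied force F = (-3.6000, -1.5000, 2.5000)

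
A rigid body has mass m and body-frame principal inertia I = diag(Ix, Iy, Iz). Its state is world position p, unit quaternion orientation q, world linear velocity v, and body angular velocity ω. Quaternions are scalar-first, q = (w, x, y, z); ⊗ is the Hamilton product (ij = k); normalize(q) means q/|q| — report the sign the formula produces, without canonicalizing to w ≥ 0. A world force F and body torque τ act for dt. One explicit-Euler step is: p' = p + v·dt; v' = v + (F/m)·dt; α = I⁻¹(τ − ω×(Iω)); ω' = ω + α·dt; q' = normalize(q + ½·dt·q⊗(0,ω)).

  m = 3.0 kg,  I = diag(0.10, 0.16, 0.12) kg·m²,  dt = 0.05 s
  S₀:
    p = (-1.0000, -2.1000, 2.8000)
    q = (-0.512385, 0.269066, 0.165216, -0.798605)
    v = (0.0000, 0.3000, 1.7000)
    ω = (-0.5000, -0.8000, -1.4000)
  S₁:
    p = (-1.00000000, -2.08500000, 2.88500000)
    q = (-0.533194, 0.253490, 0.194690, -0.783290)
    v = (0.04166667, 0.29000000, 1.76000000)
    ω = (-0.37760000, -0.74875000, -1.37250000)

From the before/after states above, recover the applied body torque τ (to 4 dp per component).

Δω = ω₁−ω₀ = (0.12240000, 0.05125000, 0.02750000)
I·α + gyro = (0.2000, 0.1500, 0.0900)

τ = (0.2000, 0.1500, 0.0900)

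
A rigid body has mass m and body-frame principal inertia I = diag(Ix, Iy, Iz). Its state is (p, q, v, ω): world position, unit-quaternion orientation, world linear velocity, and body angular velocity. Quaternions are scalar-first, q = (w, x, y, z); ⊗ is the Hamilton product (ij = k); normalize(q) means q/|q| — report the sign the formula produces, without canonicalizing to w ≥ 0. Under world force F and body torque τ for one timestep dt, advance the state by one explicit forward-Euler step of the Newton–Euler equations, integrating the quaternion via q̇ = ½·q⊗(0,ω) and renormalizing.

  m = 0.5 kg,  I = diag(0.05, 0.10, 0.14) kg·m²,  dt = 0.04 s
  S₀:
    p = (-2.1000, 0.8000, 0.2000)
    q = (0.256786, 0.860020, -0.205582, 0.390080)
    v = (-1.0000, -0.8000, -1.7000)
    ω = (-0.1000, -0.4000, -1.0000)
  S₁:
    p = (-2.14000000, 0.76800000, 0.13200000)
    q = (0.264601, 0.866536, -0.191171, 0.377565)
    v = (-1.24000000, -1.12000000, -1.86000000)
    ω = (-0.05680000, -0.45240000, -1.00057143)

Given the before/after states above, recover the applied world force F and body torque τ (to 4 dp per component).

F = (-3.0000, -4.0000, -2.0000)
τ = (0.0700, -0.1400, 0.0000)

Δω = ω₁−ω₀ = (0.04320000, -0.05240000, -0.00057143)
gyro term ω₀×Iω₀ = (0.0160, -0.0090, 0.0020)
I·α + gyro = (0.0700, -0.1400, 0.0000)
v₁ − v₀ = (-0.24000000, -0.32000000, -0.16000000)
m·(v₁−v₀)/dt = (-3.0000, -4.0000, -2.0000)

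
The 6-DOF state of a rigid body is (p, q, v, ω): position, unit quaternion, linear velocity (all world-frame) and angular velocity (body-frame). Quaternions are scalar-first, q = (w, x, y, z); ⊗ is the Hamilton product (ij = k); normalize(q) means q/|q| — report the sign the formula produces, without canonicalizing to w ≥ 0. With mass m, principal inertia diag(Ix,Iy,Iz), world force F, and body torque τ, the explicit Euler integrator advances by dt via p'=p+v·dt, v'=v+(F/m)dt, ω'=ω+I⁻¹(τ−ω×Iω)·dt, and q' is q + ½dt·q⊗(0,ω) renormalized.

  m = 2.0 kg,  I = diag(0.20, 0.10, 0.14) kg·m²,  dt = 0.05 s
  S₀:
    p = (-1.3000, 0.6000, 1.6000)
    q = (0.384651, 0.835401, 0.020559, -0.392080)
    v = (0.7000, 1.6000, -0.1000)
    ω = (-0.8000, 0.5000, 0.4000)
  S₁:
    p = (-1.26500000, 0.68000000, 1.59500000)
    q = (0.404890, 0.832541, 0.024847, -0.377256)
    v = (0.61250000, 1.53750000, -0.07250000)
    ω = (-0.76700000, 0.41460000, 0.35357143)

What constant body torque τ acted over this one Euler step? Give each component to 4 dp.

τ = (0.1400, -0.1900, -0.0900)

Δω = ω₁−ω₀ = (0.03300000, -0.08540000, -0.04642857)
ω₀×(Iω₀) = (0.0080, -0.0192, 0.0400)
I·α + gyro = (0.1400, -0.1900, -0.0900)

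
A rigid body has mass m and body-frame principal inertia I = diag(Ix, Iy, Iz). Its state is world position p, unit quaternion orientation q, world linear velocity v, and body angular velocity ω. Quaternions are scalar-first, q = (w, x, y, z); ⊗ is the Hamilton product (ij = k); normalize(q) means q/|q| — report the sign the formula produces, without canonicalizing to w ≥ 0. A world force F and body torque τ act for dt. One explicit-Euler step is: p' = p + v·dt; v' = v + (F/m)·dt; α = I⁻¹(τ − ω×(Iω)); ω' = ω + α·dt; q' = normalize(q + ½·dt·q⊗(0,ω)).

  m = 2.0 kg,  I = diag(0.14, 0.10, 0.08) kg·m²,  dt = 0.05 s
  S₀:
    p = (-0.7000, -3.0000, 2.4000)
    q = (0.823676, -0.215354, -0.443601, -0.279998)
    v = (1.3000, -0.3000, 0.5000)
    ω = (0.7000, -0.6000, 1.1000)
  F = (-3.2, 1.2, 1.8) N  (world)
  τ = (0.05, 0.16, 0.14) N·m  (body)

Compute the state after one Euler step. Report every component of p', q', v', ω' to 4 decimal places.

p' = (-0.6350, -3.0150, 2.4250)
q' = (0.8280, -0.2172, -0.4546, -0.2462)
v' = (1.2200, -0.2700, 0.5450)
ω' = (0.7131, -0.5431, 1.1770)

gyro term ω×Iω = (0.0132, 0.0462, 0.0168)
(τ − ω×Iω)/I = (0.2629, 1.1380, 1.5400)
ω + α·dt = (0.7131, -0.5431, 1.1770)
2q̇ = q⊗(0,ω) = (0.1925850, -0.0793867, -0.4533148, 1.3457767)
q + ½dt·q⊗(0,ω), renormalized = (0.8280, -0.2172, -0.4546, -0.2462)
p' = p + v·dt = (-0.6350, -3.0150, 2.4250)
new velocity v' = (1.2200, -0.2700, 0.5450)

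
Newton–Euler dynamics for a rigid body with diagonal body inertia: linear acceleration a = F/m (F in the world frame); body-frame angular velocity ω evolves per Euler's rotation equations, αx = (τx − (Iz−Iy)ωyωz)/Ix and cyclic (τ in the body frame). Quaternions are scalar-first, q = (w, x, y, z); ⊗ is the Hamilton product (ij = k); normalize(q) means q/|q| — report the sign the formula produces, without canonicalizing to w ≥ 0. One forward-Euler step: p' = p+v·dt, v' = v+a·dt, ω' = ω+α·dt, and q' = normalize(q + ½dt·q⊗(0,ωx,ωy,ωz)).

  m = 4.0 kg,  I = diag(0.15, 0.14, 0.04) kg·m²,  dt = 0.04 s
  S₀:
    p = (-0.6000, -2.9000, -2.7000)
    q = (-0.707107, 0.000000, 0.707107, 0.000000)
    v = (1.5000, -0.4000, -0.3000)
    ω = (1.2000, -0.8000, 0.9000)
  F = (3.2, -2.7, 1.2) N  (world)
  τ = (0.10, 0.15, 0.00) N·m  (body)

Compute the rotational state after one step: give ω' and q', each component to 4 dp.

gyro term ω×Iω = (0.0720, 0.1188, 0.0096)
angular accel α = (0.1867, 0.2229, -0.2400)
new body rate ω' = (1.2075, -0.7911, 0.8904)
Hamilton product q⊗(0,ω) = (0.5656856, -0.2121321, 0.5656856, -1.4849247)
updated quaternion q' = (-0.6954, -0.0042, 0.7180, -0.0297)

ω' = (1.2075, -0.7911, 0.8904)
q' = (-0.6954, -0.0042, 0.7180, -0.0297)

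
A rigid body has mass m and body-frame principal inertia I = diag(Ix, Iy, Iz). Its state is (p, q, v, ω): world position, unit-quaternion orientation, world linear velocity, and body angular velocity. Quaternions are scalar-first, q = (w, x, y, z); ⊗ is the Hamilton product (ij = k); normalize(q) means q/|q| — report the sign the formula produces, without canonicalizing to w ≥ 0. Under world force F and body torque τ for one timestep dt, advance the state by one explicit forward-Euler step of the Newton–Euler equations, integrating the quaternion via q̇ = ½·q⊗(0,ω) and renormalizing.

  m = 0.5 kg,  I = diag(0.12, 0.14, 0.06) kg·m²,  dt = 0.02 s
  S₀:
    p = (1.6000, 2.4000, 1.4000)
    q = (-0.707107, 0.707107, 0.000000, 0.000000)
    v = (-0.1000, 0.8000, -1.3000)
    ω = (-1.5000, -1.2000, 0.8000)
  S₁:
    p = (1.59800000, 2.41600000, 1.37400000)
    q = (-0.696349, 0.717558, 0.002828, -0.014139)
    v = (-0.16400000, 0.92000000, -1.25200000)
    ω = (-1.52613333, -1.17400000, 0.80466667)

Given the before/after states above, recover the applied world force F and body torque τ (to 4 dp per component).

ω₁ − ω₀ = (-0.02613333, 0.02600000, 0.00466667)
gyro term ω₀×Iω₀ = (0.0768, -0.0720, 0.0360)
τ = I·(Δω/dt) + ω₀×(Iω₀) = (-0.0800, 0.1100, 0.0500)
Δv = v₁−v₀ = (-0.06400000, 0.12000000, 0.04800000)
m·(v₁−v₀)/dt = (-1.6000, 3.0000, 1.2000)

F = (-1.6000, 3.0000, 1.2000)
τ = (-0.0800, 0.1100, 0.0500)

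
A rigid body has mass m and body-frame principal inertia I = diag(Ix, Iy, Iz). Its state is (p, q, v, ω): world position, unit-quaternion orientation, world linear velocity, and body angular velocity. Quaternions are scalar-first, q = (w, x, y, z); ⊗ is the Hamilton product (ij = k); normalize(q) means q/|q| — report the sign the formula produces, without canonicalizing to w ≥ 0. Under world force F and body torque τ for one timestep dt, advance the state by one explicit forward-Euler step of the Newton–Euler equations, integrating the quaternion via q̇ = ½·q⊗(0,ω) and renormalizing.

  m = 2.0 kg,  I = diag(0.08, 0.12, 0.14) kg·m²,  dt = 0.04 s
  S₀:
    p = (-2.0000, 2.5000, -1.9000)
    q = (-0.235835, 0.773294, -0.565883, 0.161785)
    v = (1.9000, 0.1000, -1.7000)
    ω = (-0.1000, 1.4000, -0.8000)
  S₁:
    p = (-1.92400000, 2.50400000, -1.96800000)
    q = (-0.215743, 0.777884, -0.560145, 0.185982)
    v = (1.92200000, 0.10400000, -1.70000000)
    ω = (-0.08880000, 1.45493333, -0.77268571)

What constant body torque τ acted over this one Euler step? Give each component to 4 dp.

τ = (0.0000, 0.1600, 0.0900)

ω₁ − ω₀ = (0.01120000, 0.05493333, 0.02731429)
applied torque τ = (0.0000, 0.1600, 0.0900)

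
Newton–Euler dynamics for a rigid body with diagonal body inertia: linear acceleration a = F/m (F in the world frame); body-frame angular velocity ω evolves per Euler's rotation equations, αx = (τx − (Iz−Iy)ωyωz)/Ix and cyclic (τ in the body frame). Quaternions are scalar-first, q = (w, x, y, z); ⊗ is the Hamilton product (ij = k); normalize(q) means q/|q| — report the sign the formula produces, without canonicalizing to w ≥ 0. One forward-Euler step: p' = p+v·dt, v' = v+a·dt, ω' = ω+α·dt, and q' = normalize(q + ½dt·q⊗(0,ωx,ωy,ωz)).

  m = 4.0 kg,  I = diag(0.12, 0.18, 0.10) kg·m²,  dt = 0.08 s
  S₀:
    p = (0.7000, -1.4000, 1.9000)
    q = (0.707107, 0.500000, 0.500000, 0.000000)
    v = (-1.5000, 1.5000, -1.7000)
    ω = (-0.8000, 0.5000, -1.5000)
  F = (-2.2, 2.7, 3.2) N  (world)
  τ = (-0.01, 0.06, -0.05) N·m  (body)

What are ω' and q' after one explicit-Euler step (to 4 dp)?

gyro term ω×Iω = (0.0600, 0.0240, -0.0240)
α = I⁻¹(τ − ω×Iω) = (-0.5833, 0.2000, -0.2600)
new body rate ω' = (-0.8467, 0.5160, -1.5208)
q⊗(0,ω) = (0.1500000, -1.3156856, 1.1035535, -0.4106605)
q' = normalize(q + ½dt·q⊗(0,ω)) = (0.7113, 0.4463, 0.5428, -0.0164)

ω' = (-0.8467, 0.5160, -1.5208)
q' = (0.7113, 0.4463, 0.5428, -0.0164)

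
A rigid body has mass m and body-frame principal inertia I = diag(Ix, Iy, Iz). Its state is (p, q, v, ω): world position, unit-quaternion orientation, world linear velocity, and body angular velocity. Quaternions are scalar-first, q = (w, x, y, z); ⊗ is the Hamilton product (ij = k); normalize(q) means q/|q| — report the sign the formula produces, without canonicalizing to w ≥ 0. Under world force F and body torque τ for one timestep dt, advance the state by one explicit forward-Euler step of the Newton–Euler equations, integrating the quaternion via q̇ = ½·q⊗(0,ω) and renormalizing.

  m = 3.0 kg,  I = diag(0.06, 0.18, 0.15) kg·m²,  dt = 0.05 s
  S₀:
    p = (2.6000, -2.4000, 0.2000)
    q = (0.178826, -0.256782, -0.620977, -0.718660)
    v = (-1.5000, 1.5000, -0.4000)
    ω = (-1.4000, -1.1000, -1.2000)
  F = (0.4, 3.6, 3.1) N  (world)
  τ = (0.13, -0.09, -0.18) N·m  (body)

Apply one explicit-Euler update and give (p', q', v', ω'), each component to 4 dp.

p' = p + v·dt = (2.5250, -2.3250, 0.1800)
v' = v + a·dt = (-1.4933, 1.5600, -0.3483)
gyro term ω×Iω = (-0.0396, -0.1512, 0.1848)
angular accel α = (2.8267, 0.3400, -2.4320)
ω + α·dt = (-1.2587, -1.0830, -1.3216)
Hamilton product q⊗(0,ω) = (-1.9049615, -0.2957100, 0.5012770, -0.8014988)
updated quaternion q' = (0.1310, -0.2638, -0.6076, -0.7376)

p' = (2.5250, -2.3250, 0.1800)
q' = (0.1310, -0.2638, -0.6076, -0.7376)
v' = (-1.4933, 1.5600, -0.3483)
ω' = (-1.2587, -1.0830, -1.3216)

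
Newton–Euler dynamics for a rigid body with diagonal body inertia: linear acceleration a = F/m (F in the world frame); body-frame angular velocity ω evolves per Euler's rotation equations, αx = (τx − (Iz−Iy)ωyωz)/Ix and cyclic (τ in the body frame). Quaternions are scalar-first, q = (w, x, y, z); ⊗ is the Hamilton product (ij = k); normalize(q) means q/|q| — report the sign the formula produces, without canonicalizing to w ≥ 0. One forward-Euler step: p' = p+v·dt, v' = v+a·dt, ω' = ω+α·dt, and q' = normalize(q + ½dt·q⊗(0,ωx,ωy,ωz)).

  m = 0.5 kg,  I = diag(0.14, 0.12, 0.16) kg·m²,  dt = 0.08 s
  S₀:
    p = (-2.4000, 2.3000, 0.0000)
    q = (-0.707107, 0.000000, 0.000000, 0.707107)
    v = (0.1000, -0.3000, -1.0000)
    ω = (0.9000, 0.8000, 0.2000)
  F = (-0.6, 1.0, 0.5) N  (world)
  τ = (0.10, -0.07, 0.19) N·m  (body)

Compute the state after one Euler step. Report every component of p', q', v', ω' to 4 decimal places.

p' = (-2.3920, 2.2760, -0.0800)
q' = (-0.7119, -0.0480, 0.0028, 0.7006)
v' = (0.0040, -0.1400, -0.9200)
ω' = (0.9535, 0.7557, 0.3022)

p' = p + v·dt = (-2.3920, 2.2760, -0.0800)
new velocity v' = (0.0040, -0.1400, -0.9200)
precession coupling ω×(Iω) = (0.0064, -0.0036, -0.0144)
α = I⁻¹(τ − ω×Iω) = (0.6686, -0.5533, 1.2775)
ω' = ω + α·dt = (0.9535, 0.7557, 0.3022)
Hamilton product q⊗(0,ω) = (-0.1414214, -1.2020819, 0.0707107, -0.1414214)
q + ½dt·q⊗(0,ω), renormalized = (-0.7119, -0.0480, 0.0028, 0.7006)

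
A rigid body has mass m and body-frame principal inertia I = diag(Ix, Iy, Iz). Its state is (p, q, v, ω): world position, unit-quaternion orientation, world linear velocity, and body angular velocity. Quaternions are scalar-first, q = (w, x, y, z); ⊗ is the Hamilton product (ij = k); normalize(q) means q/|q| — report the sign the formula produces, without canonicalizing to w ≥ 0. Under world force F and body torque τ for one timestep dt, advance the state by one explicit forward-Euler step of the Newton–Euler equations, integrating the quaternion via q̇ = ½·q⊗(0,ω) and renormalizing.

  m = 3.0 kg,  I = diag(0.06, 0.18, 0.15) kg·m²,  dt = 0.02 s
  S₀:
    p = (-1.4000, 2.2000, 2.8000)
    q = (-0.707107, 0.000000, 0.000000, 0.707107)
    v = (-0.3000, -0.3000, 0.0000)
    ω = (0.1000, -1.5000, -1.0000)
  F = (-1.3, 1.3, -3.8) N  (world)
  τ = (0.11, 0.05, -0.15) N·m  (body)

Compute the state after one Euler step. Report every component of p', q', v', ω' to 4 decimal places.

p' = (-1.4060, 2.1940, 2.8000)
q' = (-0.6999, 0.0099, 0.0113, 0.7141)
v' = (-0.3087, -0.2913, -0.0253)
ω' = (0.1517, -1.4954, -1.0176)

a = (-0.4333, 0.4333, -1.2667)
p + v·dt = (-1.4060, 2.1940, 2.8000)
v' = v + a·dt = (-0.3087, -0.2913, -0.0253)
precession coupling ω×(Iω) = (-0.0450, 0.0090, -0.0180)
angular accel α = (2.5833, 0.2278, -0.8800)
ω + α·dt = (0.1517, -1.4954, -1.0176)
Hamilton product q⊗(0,ω) = (0.7071070, 0.9899498, 1.1313712, 0.7071070)
updated quaternion q' = (-0.6999, 0.0099, 0.0113, 0.7141)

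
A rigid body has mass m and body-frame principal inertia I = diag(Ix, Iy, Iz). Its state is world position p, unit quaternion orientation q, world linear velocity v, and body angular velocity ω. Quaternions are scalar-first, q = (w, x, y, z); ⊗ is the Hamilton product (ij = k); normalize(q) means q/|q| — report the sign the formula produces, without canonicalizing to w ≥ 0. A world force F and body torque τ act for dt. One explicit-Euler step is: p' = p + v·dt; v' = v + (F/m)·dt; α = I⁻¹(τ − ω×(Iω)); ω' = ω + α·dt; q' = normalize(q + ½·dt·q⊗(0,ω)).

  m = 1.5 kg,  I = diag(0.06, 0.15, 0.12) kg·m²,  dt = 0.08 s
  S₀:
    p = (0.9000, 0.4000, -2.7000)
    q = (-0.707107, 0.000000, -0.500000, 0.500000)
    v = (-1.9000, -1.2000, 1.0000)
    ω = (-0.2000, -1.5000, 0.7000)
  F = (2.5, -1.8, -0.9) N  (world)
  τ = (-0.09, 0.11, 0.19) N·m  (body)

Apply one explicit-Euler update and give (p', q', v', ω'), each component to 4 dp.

gyro term ω×Iω = (0.0315, 0.0084, 0.0270)
(τ − ω×Iω)/I = (-2.0250, 0.6773, 1.3583)
new body rate ω' = (-0.3620, -1.4458, 0.8087)
q⊗(0,ω) = (-1.1000000, 0.5414214, 0.9606605, -0.5949749)
q + ½dt·q⊗(0,ω), renormalized = (-0.7494, 0.0216, -0.4606, 0.4751)
a = (1.6667, -1.2000, -0.6000)
p' = p + v·dt = (0.7480, 0.3040, -2.6200)
v + (F/m)dt = (-1.7667, -1.2960, 0.9520)

p' = (0.7480, 0.3040, -2.6200)
q' = (-0.7494, 0.0216, -0.4606, 0.4751)
v' = (-1.7667, -1.2960, 0.9520)
ω' = (-0.3620, -1.4458, 0.8087)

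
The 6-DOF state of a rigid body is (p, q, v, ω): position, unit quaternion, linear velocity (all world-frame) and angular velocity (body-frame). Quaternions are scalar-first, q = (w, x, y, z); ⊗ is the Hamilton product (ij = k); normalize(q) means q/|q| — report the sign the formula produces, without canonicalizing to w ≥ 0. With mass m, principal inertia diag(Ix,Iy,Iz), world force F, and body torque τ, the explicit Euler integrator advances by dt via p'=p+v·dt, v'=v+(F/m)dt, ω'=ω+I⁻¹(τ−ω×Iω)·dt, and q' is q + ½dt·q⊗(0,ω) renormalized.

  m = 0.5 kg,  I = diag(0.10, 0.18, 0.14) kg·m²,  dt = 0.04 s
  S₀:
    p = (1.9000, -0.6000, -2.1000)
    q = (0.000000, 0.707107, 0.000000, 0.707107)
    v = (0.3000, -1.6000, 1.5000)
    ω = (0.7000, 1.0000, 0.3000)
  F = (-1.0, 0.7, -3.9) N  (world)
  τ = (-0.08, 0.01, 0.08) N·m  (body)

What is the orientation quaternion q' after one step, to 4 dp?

2q̇ = q⊗(0,ω) = (-0.7071070, -0.7071070, 0.2828428, 0.7071070)
updated quaternion q' = (-0.0141, 0.6927, 0.0057, 0.7210)

q' = (-0.0141, 0.6927, 0.0057, 0.7210)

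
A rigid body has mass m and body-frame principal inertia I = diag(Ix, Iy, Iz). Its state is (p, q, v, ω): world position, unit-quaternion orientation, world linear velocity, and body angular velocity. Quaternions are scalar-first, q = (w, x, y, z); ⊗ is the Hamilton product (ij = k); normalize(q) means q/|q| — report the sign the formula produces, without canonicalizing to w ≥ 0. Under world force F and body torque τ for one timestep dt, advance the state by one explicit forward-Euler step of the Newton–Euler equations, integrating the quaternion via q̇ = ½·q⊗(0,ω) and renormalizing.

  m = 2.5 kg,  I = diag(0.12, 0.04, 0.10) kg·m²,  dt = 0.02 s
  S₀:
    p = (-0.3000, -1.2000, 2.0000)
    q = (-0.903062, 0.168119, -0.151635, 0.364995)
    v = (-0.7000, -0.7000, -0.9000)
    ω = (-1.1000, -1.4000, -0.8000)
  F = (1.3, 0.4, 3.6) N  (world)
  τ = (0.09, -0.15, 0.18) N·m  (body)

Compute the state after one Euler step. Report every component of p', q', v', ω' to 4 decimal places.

p' = (-0.3140, -1.2140, 1.9820)
q' = (-0.9002, 0.1843, -0.1416, 0.3681)
v' = (-0.6896, -0.6968, -0.8712)
ω' = (-1.0962, -1.4838, -0.7394)

precession coupling ω×(Iω) = (0.0672, 0.0176, -0.1232)
α = I⁻¹(τ − ω×Iω) = (0.1900, -4.1900, 3.0320)
ω' = ω + α·dt = (-1.0962, -1.4838, -0.7394)
2q̇ = q⊗(0,ω) = (0.2646379, 1.6256692, 0.9972875, 0.3202845)
updated quaternion q' = (-0.9002, 0.1843, -0.1416, 0.3681)
p' = p + v·dt = (-0.3140, -1.2140, 1.9820)
new velocity v' = (-0.6896, -0.6968, -0.8712)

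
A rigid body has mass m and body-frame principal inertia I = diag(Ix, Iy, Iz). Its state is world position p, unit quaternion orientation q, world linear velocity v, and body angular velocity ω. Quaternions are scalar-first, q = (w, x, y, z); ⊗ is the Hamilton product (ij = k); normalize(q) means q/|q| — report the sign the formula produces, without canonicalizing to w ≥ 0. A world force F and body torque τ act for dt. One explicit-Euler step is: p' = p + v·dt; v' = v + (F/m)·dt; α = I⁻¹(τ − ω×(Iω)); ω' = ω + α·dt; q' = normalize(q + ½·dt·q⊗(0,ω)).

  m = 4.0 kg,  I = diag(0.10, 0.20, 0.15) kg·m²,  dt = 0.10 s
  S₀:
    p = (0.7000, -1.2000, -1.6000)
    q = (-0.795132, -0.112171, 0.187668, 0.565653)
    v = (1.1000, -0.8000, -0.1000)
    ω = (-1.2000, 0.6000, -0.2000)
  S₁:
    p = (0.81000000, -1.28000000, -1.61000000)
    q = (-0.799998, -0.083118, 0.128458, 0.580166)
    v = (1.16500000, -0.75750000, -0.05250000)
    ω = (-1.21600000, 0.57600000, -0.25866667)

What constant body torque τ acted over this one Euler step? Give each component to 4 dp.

rate change Δω = (-0.01600000, -0.02400000, -0.05866667)
I·α + gyro = (-0.0100, -0.0600, -0.1600)

τ = (-0.0100, -0.0600, -0.1600)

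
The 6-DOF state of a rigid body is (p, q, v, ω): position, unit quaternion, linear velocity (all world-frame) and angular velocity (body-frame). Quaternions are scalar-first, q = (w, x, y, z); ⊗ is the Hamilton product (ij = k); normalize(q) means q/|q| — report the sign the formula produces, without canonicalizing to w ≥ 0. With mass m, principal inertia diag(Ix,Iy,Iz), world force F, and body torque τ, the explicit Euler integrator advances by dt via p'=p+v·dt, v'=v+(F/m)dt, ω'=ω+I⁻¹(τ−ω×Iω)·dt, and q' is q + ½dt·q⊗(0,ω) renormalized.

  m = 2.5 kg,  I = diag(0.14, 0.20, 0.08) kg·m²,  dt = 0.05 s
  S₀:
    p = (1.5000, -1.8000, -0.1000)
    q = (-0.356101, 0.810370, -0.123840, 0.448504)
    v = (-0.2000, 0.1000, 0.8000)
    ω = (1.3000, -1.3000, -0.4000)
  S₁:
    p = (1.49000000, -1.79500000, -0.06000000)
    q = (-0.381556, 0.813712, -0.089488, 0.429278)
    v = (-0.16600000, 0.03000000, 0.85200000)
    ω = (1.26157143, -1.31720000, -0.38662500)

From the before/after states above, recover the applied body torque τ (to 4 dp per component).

τ = (-0.1700, -0.1000, -0.0800)

Δω = ω₁−ω₀ = (-0.03842857, -0.01720000, 0.01337500)
gyro term ω₀×Iω₀ = (-0.0624, -0.0312, -0.1014)
I·α + gyro = (-0.1700, -0.1000, -0.0800)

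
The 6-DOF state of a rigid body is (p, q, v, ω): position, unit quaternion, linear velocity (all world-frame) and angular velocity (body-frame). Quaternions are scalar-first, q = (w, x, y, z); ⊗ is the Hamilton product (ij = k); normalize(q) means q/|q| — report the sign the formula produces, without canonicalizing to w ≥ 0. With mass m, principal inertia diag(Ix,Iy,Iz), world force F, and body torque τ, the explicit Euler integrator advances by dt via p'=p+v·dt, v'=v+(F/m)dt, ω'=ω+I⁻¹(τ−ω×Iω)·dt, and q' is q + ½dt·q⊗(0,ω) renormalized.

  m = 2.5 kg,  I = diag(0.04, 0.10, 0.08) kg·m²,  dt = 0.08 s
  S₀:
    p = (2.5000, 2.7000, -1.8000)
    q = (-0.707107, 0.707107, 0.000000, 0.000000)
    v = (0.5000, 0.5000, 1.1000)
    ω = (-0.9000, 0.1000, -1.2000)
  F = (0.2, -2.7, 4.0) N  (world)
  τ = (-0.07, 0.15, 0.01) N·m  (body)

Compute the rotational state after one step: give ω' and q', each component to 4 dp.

ω' = (-1.0448, 0.2546, -1.1846)
q' = (-0.6804, 0.7312, 0.0311, 0.0367)

ω×(Iω) gyroscopic = (0.0024, -0.0432, -0.0054)
α = I⁻¹(τ − ω×Iω) = (-1.8100, 1.9320, 0.1925)
ω + α·dt = (-1.0448, 0.2546, -1.1846)
Hamilton product q⊗(0,ω) = (0.6363963, 0.6363963, 0.7778177, 0.9192391)
updated quaternion q' = (-0.6804, 0.7312, 0.0311, 0.0367)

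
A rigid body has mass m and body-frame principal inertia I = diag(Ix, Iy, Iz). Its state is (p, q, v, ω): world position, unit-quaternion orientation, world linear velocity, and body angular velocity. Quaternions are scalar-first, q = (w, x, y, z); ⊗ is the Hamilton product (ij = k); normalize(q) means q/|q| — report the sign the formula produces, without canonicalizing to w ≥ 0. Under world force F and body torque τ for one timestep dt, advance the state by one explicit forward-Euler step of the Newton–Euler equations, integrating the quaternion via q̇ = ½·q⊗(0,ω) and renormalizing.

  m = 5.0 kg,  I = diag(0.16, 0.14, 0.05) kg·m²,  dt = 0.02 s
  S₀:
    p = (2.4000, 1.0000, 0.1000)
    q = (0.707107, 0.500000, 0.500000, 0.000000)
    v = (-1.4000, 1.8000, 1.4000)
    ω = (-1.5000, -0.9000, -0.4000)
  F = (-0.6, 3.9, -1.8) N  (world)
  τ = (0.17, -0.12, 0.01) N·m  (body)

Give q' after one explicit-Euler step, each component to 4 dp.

q⊗(0,ω) = (1.2000000, -1.2606605, -0.4363963, 0.0171572)
q' = normalize(q + ½dt·q⊗(0,ω)) = (0.7190, 0.4873, 0.4956, 0.0002)

q' = (0.7190, 0.4873, 0.4956, 0.0002)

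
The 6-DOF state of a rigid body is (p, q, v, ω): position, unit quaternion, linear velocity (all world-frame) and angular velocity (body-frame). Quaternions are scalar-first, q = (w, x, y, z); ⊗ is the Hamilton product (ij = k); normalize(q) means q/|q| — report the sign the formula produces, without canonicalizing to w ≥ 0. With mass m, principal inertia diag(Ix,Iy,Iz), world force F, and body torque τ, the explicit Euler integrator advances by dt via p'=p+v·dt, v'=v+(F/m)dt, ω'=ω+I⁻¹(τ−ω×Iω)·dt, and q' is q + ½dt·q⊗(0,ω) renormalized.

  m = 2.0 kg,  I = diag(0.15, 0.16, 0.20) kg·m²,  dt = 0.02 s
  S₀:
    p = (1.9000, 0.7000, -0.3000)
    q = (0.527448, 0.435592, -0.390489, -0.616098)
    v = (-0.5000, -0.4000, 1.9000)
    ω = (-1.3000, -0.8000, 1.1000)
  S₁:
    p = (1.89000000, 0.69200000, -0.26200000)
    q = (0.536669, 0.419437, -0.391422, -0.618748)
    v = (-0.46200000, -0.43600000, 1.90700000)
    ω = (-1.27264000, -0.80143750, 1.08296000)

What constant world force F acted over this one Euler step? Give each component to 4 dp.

F = (3.8000, -3.6000, 0.7000)

v₁ − v₀ = (0.03800000, -0.03600000, 0.00700000)
F = m·Δv/dt = (3.8000, -3.6000, 0.7000)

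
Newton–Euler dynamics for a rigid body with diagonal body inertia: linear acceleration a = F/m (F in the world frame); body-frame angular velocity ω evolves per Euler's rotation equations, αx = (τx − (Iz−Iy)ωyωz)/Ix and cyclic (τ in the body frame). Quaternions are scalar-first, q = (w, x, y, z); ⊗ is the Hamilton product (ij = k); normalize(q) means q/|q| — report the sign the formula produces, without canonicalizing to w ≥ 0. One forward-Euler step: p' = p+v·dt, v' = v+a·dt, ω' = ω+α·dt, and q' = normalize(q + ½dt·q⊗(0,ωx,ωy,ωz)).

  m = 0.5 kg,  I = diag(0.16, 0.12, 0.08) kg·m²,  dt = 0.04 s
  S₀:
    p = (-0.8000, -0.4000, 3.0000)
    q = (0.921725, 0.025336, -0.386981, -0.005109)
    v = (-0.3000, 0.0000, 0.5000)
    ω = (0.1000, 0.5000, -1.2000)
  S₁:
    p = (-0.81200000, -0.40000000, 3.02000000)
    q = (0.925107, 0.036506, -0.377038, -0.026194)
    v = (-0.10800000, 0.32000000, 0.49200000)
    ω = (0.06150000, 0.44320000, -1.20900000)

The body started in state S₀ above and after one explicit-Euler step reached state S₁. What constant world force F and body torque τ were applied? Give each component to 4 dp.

rate change Δω = (-0.03850000, -0.05680000, -0.00900000)
gyro term ω₀×Iω₀ = (0.0240, -0.0096, -0.0020)
applied torque τ = (-0.1300, -0.1800, -0.0200)
velocity change Δv = (0.19200000, 0.32000000, -0.00800000)
m·(v₁−v₀)/dt = (2.4000, 4.0000, -0.1000)

F = (2.4000, 4.0000, -0.1000)
τ = (-0.1300, -0.1800, -0.0200)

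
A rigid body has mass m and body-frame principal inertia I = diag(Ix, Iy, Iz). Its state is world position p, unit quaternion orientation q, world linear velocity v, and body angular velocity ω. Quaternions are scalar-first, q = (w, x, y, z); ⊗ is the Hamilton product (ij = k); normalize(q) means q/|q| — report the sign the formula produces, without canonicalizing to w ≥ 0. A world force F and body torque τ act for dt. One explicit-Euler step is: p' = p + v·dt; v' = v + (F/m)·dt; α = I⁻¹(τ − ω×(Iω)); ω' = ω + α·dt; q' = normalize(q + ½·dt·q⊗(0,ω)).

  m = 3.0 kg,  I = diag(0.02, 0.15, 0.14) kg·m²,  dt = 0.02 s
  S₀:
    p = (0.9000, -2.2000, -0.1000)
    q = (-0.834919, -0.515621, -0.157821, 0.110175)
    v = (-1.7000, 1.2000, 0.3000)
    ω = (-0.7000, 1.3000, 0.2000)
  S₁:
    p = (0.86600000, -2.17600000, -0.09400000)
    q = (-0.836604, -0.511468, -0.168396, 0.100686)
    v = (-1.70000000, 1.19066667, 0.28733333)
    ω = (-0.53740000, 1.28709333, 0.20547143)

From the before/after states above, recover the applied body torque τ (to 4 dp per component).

τ = (0.1600, -0.0800, -0.0800)

Δω = ω₁−ω₀ = (0.16260000, -0.01290667, 0.00547143)
I·α + gyro = (0.1600, -0.0800, -0.0800)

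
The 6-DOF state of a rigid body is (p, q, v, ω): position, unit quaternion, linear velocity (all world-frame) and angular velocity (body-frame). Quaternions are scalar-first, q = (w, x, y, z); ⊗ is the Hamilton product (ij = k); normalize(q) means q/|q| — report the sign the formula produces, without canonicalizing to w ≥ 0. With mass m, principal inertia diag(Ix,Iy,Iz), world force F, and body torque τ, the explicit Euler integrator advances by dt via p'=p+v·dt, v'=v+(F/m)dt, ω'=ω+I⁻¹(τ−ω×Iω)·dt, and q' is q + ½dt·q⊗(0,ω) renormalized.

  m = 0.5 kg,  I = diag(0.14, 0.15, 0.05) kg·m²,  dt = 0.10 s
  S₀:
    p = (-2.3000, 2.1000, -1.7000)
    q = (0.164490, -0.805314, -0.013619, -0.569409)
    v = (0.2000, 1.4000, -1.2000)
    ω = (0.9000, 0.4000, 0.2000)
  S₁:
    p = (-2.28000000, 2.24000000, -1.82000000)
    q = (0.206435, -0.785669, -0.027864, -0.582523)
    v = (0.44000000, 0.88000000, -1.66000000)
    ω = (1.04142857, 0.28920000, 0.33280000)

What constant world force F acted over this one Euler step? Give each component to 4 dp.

F = (1.2000, -2.6000, -2.3000)

Δv = v₁−v₀ = (0.24000000, -0.52000000, -0.46000000)
applied force F = (1.2000, -2.6000, -2.3000)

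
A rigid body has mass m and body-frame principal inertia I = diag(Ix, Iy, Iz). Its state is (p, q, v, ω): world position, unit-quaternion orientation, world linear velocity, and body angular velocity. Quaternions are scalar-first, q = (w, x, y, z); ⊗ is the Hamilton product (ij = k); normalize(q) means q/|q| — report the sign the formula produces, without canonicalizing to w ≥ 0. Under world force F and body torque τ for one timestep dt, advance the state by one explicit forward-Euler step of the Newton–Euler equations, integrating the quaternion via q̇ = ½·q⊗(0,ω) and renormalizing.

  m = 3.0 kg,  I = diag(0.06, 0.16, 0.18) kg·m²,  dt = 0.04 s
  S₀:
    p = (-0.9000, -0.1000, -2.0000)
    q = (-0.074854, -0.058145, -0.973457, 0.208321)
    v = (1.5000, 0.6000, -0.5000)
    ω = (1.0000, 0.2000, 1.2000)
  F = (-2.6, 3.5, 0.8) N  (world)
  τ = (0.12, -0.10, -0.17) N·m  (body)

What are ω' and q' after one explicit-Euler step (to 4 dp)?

(τ − ω×Iω)/I = (1.9200, 0.2750, -1.0556)
ω + α·dt = (1.0768, 0.2110, 1.1578)
2q̇ = q⊗(0,ω) = (0.0028512, -1.2846666, 0.2631242, 0.8720032)
q' = normalize(q + ½dt·q⊗(0,ω)) = (-0.0748, -0.0838, -0.9677, 0.2256)

ω' = (1.0768, 0.2110, 1.1578)
q' = (-0.0748, -0.0838, -0.9677, 0.2256)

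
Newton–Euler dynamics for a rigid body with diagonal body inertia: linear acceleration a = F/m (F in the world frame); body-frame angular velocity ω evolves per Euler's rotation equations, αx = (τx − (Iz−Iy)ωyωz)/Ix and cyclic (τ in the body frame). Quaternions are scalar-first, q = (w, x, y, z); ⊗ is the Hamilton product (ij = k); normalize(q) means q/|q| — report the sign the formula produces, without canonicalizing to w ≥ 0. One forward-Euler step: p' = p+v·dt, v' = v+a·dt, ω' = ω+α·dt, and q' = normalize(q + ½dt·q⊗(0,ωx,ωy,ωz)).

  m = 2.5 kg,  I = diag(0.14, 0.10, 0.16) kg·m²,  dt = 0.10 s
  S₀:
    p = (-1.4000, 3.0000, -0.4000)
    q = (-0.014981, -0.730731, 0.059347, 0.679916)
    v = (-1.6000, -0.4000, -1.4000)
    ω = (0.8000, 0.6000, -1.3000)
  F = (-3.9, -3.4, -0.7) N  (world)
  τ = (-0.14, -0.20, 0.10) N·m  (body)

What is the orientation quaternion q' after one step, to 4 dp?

Hamilton product q⊗(0,ω) = (1.4328674, -0.4970855, -0.4150061, -0.4664409)
q + ½dt·q⊗(0,ω), renormalized = (0.0565, -0.7531, 0.0385, 0.6544)

q' = (0.0565, -0.7531, 0.0385, 0.6544)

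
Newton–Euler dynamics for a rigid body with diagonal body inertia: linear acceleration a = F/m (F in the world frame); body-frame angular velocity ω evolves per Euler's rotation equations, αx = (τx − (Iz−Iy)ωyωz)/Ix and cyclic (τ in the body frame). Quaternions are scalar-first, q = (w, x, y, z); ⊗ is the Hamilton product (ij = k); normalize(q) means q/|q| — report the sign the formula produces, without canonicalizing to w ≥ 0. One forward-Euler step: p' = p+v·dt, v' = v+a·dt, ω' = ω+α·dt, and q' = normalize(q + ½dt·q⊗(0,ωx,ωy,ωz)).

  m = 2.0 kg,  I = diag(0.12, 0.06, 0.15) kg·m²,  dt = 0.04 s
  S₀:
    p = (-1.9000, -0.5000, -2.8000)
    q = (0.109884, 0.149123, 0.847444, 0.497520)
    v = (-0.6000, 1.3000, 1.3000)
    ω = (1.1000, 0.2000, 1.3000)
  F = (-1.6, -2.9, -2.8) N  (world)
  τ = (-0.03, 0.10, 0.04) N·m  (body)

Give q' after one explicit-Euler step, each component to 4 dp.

Hamilton product q⊗(0,ω) = (-0.9803001, 1.1230456, 0.3753889, -0.7595146)
q' = normalize(q + ½dt·q⊗(0,ω)) = (0.0902, 0.1715, 0.8544, 0.4820)

q' = (0.0902, 0.1715, 0.8544, 0.4820)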